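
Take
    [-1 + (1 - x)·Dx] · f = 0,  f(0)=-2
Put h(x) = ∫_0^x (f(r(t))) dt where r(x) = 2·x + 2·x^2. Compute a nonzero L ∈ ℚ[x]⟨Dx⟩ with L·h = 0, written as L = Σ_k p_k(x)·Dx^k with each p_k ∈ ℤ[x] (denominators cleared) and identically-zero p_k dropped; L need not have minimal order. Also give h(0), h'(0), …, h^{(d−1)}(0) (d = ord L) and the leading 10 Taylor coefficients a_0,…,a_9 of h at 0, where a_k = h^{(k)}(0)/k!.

L = (2 + 4·x)·Dx + (-1 + 2·x + 2·x^2)·Dx^2  (order 2).
h: a_k = 0, -2, -2, -4, -8, -88/5, -40, -656/7, -224, -544, …
ICs: h(0) = 0, h′(0) = -2.

f: a_k = -2, -2, -2, -2, -2, -2, -2, -2, -2, -2, …
h₀=f(r): pull back L_f along r ⇒ L₀.
Integrate: L := L₀·Dx.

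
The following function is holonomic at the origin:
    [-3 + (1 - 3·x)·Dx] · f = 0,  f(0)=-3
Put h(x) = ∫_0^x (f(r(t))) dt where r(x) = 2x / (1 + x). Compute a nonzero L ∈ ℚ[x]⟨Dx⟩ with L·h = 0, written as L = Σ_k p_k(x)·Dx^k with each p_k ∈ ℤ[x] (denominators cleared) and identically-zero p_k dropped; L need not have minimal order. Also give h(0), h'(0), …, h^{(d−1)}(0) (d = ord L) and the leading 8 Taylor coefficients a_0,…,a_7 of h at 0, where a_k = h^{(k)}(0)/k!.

L = 6·Dx + (-1 + 4·x + 5·x^2)·Dx^2  (order 2).
h: a_k = 0, -3, -9, -30, -225/2, -450, -1875, -56250/7, …
ICs: h(0) = 0, h′(0) = -3.

f: a_k = -3, -9, -27, -81, -243, -729, -2187, -6561, …
f∘r: x↦r, Dx↦Dx/r' in L_f ⇒ L₀.
h=∫₀ˣh₀: take L = L₀·Dx.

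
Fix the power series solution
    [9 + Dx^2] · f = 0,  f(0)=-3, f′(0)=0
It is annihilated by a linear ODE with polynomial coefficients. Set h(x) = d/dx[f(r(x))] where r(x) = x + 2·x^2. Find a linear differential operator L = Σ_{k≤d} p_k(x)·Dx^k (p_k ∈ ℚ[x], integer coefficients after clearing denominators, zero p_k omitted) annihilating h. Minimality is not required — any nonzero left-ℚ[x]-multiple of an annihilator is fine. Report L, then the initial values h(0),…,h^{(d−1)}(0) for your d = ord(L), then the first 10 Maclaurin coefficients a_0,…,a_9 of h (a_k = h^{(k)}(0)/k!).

L = (57 + 144·x + 864·x^2 + 2304·x^3 + 2304·x^4) + (-12 - 48·x)·Dx + (1 + 8·x + 16·x^2)·Dx^2  (order 2).
h: a_k = 0, 27, 162, 351/2, -405, -57591/40, -40257/20, 88533/560, 1205037/280, 30211947/4480, …
ICs: h(0) = 0, h′(0) = 27.

f: a_k = -3, 0, 27/2, 0, -81/8, 0, 243/80, 0, -2187/4480, 0, …
L₀ from L_f via x↦r, Dx↦r'^{-1}Dx.
Derive L from L₀ (diff closure).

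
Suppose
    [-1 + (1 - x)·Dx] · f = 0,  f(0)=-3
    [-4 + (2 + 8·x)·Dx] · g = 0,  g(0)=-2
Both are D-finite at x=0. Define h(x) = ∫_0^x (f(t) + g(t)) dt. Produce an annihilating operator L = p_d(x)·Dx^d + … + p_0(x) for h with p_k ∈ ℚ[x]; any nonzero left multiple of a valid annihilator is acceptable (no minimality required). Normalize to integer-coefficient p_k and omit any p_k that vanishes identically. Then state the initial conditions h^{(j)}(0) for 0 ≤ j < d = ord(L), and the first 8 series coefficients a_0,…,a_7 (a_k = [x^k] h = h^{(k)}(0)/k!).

L = (-8 - 12·x)·Dx + (6 + 8·x + 36·x^2)·Dx^2 + (1 - 3·x - 22·x^2 + 24·x^3)·Dx^3  (order 3).
h: a_k = 0, -5, -7/2, 1/3, -11/4, 17/5, -59/6, 165/7, …
ICs: h(0) = 0, h′(0) = -5, h′′(0) = -7.

f: a_k = -3, -3, -3, -3, -3, -3, -3, -3, …
g: a_k = -2, -4, 4, -8, 20, -56, 168, -528, …
h₀=f+g: left-lcm gives L₀, ord ≤ 2.
∫: right-multiply L₀ by Dx.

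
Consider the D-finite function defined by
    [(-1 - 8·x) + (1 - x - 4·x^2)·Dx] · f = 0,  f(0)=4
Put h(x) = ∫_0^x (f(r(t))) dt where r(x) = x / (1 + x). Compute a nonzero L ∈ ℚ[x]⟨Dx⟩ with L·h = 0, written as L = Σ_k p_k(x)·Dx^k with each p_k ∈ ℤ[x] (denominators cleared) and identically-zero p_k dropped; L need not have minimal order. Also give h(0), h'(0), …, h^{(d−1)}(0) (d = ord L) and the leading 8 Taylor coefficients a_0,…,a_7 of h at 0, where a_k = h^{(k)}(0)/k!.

f: a_k = 4, 4, 20, 36, 116, 260, 724, 1764, …
L₀ from L_f via x↦r, Dx↦r'^{-1}Dx.
h=∫h₀ ⇒ L = L₀·Dx.
L = (1 + 9·x)·Dx + (-1 - 2·x + 3·x^2 + 4·x^3)·Dx^2  (order 2).
h: a_k = 0, 4, 2, 16/3, 0, 64/5, -32/3, 320/7, …
ICs: h(0) = 0, h′(0) = 4.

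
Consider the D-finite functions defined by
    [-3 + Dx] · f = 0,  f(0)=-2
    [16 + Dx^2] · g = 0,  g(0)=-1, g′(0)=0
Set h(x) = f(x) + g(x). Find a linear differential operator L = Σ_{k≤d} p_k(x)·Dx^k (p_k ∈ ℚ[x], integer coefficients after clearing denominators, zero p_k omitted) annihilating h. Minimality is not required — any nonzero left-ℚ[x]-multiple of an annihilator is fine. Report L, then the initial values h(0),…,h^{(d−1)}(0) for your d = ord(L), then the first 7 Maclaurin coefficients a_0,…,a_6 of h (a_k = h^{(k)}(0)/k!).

f: a_k = -2, -6, -9, -9, -27/4, -81/20, -81/40, …
g: a_k = -1, 0, 8, 0, -32/3, 0, 256/45, …
Weyl lclm of L_f,L_g ⇒ L₀ (ord ≤ 3).
L = -48 + 16·Dx - 3·Dx^2 + Dx^3  (order 3).
h: a_k = -3, -6, -1, -9, -209/12, -81/20, 1319/360, …
ICs: h(0) = -3, h′(0) = -6, h′′(0) = -2.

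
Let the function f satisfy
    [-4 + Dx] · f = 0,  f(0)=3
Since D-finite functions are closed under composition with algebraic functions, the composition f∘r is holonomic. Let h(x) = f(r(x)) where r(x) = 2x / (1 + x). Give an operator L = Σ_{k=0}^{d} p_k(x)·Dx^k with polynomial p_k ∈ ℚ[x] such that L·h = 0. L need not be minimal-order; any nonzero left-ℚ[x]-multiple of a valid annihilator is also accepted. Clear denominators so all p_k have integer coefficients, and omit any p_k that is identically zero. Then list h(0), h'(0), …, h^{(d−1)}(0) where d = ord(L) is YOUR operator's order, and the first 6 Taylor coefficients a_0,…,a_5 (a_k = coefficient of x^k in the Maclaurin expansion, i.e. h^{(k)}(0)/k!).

f: a_k = 3, 12, 24, 32, 32, 128/5, …
h₀=f(r): pull back L_f along r ⇒ L₀.
L = -8 + (1 + 2·x + x^2)·Dx  (order 1).
h: a_k = 3, 24, 72, 88, 8, -264/5, …
ICs: h(0) = 3.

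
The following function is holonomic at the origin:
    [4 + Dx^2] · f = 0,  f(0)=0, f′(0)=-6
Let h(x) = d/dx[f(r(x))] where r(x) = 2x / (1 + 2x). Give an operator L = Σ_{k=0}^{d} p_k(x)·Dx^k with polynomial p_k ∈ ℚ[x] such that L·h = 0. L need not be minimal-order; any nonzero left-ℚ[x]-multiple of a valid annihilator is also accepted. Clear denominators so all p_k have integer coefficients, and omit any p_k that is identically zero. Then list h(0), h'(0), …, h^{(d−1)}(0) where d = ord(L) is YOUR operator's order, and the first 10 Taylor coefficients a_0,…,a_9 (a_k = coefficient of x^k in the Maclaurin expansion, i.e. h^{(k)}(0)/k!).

L = (40 + 96·x + 96·x^2) + (12 + 72·x + 144·x^2 + 96·x^3)·Dx + (1 + 8·x + 24·x^2 + 32·x^3 + 16·x^4)·Dx^2  (order 2).
h: a_k = -12, 48, -48, -384, 2752, -11520, 565504/15, -1552384/15, 25222144/105, -9367552/21, …
ICs: h(0) = -12, h′(0) = 48.

f: a_k = 0, -6, 0, 4, 0, -4/5, 0, 8/105, 0, -4/945, …
h₀=f(r): pull back L_f along r ⇒ L₀.
Derive L from L₀ (diff closure).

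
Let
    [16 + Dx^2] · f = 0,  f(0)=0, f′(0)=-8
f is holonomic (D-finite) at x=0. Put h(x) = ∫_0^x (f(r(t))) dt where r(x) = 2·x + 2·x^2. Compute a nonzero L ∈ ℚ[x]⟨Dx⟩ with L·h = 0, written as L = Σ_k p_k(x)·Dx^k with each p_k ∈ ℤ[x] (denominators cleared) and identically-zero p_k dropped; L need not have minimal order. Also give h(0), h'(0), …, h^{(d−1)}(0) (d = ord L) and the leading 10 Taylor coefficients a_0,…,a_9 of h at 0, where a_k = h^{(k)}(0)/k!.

f: a_k = 0, -8, 0, 64/3, 0, -256/15, 0, 2048/315, 0, -4096/2835, …
f∘r: x↦r, Dx↦Dx/r' in L_f ⇒ L₀.
h=∫h₀ ⇒ L = L₀·Dx.
L = (64 + 384·x + 768·x^2 + 512·x^3)·Dx - 2·Dx^2 + (1 + 2·x)·Dx^3  (order 3).
h: a_k = 0, 0, -8, -16/3, 128/3, 512/5, -256/45, -2560/7, -182272/315, 16384/405, …
ICs: h(0) = 0, h′(0) = 0, h′′(0) = -16.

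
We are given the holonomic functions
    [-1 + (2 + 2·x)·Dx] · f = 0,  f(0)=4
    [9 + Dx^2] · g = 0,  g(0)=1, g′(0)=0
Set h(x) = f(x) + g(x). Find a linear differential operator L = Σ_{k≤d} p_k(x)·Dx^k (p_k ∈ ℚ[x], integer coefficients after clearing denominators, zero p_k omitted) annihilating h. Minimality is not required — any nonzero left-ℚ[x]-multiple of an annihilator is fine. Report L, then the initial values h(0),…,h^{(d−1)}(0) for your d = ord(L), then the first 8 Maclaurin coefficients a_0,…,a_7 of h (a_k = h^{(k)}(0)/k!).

L = (-351 - 648·x - 324·x^2) + (630 + 1926·x + 1944·x^2 + 648·x^3)·Dx + (-39 - 72·x - 36·x^2)·Dx^2 + (70 + 214·x + 216·x^2 + 72·x^3)·Dx^3  (order 3).
h: a_k = 5, 2, -5, 1/4, 103/32, 7/64, -1401/1280, 33/512, …
ICs: h(0) = 5, h′(0) = 2, h′′(0) = -10.

f: a_k = 4, 2, -1/2, 1/4, -5/32, 7/64, -21/256, 33/512, …
g: a_k = 1, 0, -9/2, 0, 27/8, 0, -81/80, 0, …
h₀=f+g: left-lcm gives L₀, ord ≤ 3.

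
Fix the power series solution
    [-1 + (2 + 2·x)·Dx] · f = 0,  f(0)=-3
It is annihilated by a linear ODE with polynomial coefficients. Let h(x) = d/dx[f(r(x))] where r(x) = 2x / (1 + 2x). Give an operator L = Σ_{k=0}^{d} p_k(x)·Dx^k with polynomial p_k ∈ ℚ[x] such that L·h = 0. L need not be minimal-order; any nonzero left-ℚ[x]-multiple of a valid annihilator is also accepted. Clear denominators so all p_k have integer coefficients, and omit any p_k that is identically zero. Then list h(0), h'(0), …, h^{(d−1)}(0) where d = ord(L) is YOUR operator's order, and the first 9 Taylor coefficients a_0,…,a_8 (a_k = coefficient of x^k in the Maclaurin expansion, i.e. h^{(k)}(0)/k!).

f: a_k = -3, -3/2, 3/8, -3/16, 15/128, -21/256, 63/1024, -99/2048, 1287/32768, …
f∘r: x↦r, Dx↦Dx/r' in L_f ⇒ L₀.
h=h₀': d/dx-closure on L₀ ⇒ L.
L = (-5 - 16·x) + (-1 - 6·x - 8·x^2)·Dx  (order 1).
h: a_k = -3, 15, -117/2, 423/2, -5985/8, 21177/8, -151305/16, 547383/16, -16043481/128, …
ICs: h(0) = -3.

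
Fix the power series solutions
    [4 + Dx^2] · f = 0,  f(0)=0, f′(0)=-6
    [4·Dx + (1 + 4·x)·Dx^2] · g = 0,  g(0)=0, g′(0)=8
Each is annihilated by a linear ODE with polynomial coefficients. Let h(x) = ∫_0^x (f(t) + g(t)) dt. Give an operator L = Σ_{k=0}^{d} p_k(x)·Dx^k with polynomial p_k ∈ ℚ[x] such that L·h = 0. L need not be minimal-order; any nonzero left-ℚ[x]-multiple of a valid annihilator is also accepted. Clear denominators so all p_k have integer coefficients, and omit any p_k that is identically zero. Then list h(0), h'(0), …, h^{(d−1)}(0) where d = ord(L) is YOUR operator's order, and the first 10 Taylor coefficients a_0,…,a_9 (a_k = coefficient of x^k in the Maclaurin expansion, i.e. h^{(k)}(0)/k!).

f: a_k = 0, -6, 0, 4, 0, -4/5, 0, 8/105, 0, -4/945, …
g: a_k = 0, 8, -16, 128/3, -128, 2048/5, -4096/3, 32768/7, -16384, 524288/9, …
h₀=f+g: left-lcm gives L₀, ord ≤ 4.
h=∫₀ˣh₀: take L = L₀·Dx.
L = (400 + 128·x + 256·x^2)·Dx^2 + (36 + 176·x + 192·x^2 + 256·x^3)·Dx^3 + (100 + 32·x + 64·x^2)·Dx^4 + (9 + 44·x + 48·x^2 + 64·x^3)·Dx^5  (order 5).
h: a_k = 0, 0, 1, -16/3, 35/3, -128/5, 1022/15, -4096/21, 61441/105, -16384/9, …
ICs: h(0) = 0, h′(0) = 0, h′′(0) = 2, h′′′(0) = -32, h′′′′(0) = 280.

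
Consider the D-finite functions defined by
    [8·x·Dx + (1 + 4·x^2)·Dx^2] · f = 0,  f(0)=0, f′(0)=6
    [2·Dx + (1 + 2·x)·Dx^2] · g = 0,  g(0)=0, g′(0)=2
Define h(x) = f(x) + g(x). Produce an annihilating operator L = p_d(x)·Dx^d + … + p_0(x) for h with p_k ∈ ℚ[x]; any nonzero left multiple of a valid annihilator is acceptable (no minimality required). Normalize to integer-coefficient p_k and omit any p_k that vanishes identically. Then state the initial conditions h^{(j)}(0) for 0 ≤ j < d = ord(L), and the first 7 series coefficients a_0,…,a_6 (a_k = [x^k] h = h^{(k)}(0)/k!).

f: a_k = 0, 6, 0, -8, 0, 96/5, 0, …
g: a_k = 0, 2, -2, 8/3, -4, 32/5, -32/3, …
Sum ⇒ L₀ = lclm(L_f,L_g) in ℚ(x)⟨Dx⟩.
L = (-8 - 48·x + 96·x^2 + 64·x^3)·Dx + (-8 - 16·x + 192·x^3 + 128·x^4)·Dx^2 + (-1 + 2·x + 8·x^2 + 16·x^3 + 48·x^4 + 32·x^5)·Dx^3  (order 3).
h: a_k = 0, 8, -2, -16/3, -4, 128/5, -32/3, …
ICs: h(0) = 0, h′(0) = 8, h′′(0) = -4.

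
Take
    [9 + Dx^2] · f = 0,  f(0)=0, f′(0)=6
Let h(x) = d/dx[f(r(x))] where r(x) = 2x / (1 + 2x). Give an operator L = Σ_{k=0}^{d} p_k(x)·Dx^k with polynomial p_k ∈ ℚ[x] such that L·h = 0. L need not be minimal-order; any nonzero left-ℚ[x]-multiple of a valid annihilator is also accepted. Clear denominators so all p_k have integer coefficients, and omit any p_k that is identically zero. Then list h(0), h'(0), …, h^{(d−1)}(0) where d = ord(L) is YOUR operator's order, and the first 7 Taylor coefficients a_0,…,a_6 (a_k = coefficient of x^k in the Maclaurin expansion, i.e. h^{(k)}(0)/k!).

f: a_k = 0, 6, 0, -9, 0, 81/20, 0, …
L₀ from L_f via x↦r, Dx↦r'^{-1}Dx.
h=h₀': d/dx-closure on L₀ ⇒ L.
L = (60 + 96·x + 96·x^2) + (12 + 72·x + 144·x^2 + 96·x^3)·Dx + (1 + 8·x + 24·x^2 + 32·x^3 + 16·x^4)·Dx^2  (order 2).
h: a_k = 12, -48, -72, 1344, -7032, 24480, -309648/5, …
ICs: h(0) = 12, h′(0) = -48.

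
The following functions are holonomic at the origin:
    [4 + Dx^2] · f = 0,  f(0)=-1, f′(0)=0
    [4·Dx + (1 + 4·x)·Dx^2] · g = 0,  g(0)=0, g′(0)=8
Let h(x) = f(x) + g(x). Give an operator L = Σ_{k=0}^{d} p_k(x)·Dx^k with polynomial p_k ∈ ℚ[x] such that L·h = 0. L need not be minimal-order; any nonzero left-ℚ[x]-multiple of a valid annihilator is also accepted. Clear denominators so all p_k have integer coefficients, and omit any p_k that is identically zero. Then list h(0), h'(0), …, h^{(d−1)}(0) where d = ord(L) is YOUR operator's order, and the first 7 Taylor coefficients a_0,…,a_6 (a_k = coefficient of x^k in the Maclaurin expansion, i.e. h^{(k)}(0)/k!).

f: a_k = -1, 0, 2, 0, -2/3, 0, 4/45, …
g: a_k = 0, 8, -16, 128/3, -128, 2048/5, -4096/3, …
h₀=f+g: left-lcm gives L₀, ord ≤ 4.
L = (400 + 128·x + 256·x^2)·Dx + (36 + 176·x + 192·x^2 + 256·x^3)·Dx^2 + (100 + 32·x + 64·x^2)·Dx^3 + (9 + 44·x + 48·x^2 + 64·x^3)·Dx^4  (order 4).
h: a_k = -1, 8, -14, 128/3, -386/3, 2048/5, -61436/45, …
ICs: h(0) = -1, h′(0) = 8, h′′(0) = -28, h′′′(0) = 256.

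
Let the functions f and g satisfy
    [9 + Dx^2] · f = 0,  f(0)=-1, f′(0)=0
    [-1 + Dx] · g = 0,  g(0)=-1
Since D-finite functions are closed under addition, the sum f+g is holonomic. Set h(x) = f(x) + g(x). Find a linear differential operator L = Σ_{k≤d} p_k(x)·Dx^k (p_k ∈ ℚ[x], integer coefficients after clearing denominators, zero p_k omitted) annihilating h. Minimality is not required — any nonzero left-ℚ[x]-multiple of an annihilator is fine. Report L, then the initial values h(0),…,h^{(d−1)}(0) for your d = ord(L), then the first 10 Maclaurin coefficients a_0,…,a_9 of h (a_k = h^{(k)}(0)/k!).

f: a_k = -1, 0, 9/2, 0, -27/8, 0, 81/80, 0, -729/4480, 0, …
g: a_k = -1, -1, -1/2, -1/6, -1/24, -1/120, -1/720, -1/5040, -1/40320, -1/362880, …
Weyl lclm of L_f,L_g ⇒ L₀ (ord ≤ 3).
L = -9 + 9·Dx - Dx^2 + Dx^3  (order 3).
h: a_k = -2, -1, 4, -1/6, -41/12, -1/120, 91/90, -1/5040, -3281/20160, -1/362880, …
ICs: h(0) = -2, h′(0) = -1, h′′(0) = 8.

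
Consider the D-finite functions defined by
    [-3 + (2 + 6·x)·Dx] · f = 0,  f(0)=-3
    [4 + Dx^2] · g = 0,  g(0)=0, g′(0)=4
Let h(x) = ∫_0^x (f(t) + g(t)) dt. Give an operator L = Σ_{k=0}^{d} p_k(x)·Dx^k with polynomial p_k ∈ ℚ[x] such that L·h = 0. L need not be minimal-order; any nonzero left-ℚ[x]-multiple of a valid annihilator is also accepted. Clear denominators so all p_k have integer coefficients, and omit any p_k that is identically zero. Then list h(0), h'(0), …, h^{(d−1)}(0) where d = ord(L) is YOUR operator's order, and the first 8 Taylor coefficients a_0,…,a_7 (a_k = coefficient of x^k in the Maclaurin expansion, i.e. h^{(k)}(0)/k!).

L = (-516 - 1152·x - 1728·x^2)·Dx + (56 + 936·x + 3456·x^2 + 3456·x^3)·Dx^2 + (-129 - 288·x - 432·x^2)·Dx^3 + (14 + 234·x + 864·x^2 + 864·x^3)·Dx^4  (order 4).
h: a_k = 0, -3, -1/4, 9/8, -371/192, 243/128, -74497/23040, 6561/1024, …
ICs: h(0) = 0, h′(0) = -3, h′′(0) = -1/2, h′′′(0) = 27/4.

f: a_k = -3, -9/2, 27/8, -81/16, 1215/128, -5103/256, 45927/1024, -216513/2048, …
g: a_k = 0, 4, 0, -8/3, 0, 8/15, 0, -16/315, …
L₀ := lclm(L_f,L_g); ord L₀ ≤ 1+2.
∫: right-multiply L₀ by Dx.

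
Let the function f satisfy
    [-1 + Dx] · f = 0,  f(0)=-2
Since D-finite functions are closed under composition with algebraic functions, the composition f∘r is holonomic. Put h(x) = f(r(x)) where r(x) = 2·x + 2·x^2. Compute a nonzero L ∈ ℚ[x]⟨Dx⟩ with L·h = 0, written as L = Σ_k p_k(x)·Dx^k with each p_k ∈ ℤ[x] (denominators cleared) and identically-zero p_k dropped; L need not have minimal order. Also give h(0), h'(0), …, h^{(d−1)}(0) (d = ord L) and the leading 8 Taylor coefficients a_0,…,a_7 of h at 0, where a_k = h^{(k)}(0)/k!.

f: a_k = -2, -2, -1, -1/3, -1/12, -1/60, -1/360, -1/2520, …
Change of var in L_f (x↦r) gives L₀.
L = (-2 - 4·x) + Dx  (order 1).
h: a_k = -2, -4, -8, -32/3, -40/3, -208/15, -608/45, -3712/315, …
ICs: h(0) = -2.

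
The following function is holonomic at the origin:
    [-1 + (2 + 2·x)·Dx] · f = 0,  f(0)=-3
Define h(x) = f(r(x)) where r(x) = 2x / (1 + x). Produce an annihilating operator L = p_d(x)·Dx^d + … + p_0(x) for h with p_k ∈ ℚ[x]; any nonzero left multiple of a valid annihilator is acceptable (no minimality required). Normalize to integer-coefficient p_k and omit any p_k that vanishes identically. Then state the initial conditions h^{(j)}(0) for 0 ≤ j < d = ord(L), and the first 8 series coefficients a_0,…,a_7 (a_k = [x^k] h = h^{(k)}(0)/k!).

L = -1 + (1 + 4·x + 3·x^2)·Dx  (order 1).
h: a_k = -3, -3, 9/2, -15/2, 111/8, -225/8, 981/16, -2259/16, …
ICs: h(0) = -3.

f: a_k = -3, -3/2, 3/8, -3/16, 15/128, -21/256, 63/1024, -99/2048, …
h₀=f(r): pull back L_f along r ⇒ L₀.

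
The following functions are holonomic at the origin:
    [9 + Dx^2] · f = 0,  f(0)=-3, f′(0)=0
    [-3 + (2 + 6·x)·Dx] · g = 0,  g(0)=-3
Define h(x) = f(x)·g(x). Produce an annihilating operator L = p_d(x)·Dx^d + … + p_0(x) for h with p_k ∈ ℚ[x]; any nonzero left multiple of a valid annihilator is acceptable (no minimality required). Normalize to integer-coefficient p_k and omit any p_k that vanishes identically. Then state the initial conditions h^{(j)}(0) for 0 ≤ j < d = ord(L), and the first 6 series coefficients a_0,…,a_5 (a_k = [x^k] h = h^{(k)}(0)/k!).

f: a_k = -3, 0, 27/2, 0, -81/8, 0, …
g: a_k = -3, -9/2, 27/8, -81/16, 1215/128, -5103/256, …
h₀=f·g: eliminate ⇒ L₀, order ≤ 2·1.
L = (63 + 216·x + 324·x^2) + (-12 - 36·x)·Dx + (4 + 24·x + 36·x^2)·Dx^2  (order 2).
h: a_k = 9, 27/2, -405/8, -729/16, 6075/128, 9477/256, …
ICs: h(0) = 9, h′(0) = 27/2.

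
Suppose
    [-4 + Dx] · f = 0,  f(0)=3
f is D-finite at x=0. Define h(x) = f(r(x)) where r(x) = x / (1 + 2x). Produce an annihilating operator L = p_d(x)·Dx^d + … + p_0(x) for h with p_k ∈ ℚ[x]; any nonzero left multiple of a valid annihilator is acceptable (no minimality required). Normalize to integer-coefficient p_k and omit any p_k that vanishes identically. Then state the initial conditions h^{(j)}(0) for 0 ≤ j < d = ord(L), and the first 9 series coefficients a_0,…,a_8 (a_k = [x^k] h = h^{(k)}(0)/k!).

L = -4 + (1 + 4·x + 4·x^2)·Dx  (order 1).
h: a_k = 3, 12, 0, -16, 32, -192/5, 256/15, 1280/21, -8192/35, …
ICs: h(0) = 3.

f: a_k = 3, 12, 24, 32, 32, 128/5, 256/15, 1024/105, 512/105, …
h₀=f(r): pull back L_f along r ⇒ L₀.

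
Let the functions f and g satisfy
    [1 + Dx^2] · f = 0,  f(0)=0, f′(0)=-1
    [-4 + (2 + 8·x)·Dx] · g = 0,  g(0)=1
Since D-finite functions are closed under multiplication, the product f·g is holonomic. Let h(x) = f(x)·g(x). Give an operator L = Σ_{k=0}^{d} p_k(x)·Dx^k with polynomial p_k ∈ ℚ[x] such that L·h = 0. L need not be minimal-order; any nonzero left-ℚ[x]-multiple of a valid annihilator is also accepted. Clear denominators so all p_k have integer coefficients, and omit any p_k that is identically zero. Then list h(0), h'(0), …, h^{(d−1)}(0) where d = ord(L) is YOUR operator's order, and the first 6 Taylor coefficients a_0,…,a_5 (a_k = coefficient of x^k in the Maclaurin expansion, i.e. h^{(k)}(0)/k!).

f: a_k = 0, -1, 0, 1/6, 0, -1/120, …
g: a_k = 1, 2, -2, 4, -10, 28, …
L₀ := L_f ⊗_s L_g (sym. prod.), ord ≤ 2.
L = (13 + 8·x + 16·x^2) + (-4 - 16·x)·Dx + (1 + 8·x + 16·x^2)·Dx^2  (order 2).
h: a_k = 0, -1, -2, 13/6, -11/3, 1159/120, …
ICs: h(0) = 0, h′(0) = -1.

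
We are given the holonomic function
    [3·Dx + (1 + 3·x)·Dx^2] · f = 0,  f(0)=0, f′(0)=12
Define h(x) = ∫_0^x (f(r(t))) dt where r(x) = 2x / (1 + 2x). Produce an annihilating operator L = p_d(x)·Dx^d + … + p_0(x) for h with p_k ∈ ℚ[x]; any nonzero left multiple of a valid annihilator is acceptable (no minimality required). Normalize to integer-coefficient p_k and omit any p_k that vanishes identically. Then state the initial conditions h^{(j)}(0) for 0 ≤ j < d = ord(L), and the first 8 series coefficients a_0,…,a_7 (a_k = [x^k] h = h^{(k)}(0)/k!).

L = (10 + 32·x)·Dx^2 + (1 + 10·x + 16·x^2)·Dx^3  (order 3).
h: a_k = 0, 0, 12, -40, 168, -816, 21824/5, -24960, …
ICs: h(0) = 0, h′(0) = 0, h′′(0) = 24.

f: a_k = 0, 12, -18, 36, -81, 972/5, -486, 8748/7, …
Substitute x→r, Dx→(1/r')Dx; clear ⇒ L₀.
h=∫₀ˣh₀: take L = L₀·Dx.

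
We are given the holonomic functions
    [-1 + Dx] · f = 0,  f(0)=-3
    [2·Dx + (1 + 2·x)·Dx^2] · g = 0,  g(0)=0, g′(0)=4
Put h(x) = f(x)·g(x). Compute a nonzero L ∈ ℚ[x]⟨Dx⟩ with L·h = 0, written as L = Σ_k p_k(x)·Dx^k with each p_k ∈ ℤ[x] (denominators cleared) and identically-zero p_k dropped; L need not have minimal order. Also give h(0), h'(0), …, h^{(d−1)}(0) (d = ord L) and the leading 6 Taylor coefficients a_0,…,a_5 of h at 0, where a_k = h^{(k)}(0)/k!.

L = (-1 + 2·x) - 4·x·Dx + (1 + 2·x)·Dx^2  (order 2).
h: a_k = 0, -12, 0, -10, 12, -209/10, …
ICs: h(0) = 0, h′(0) = -12.

f: a_k = -3, -3, -3/2, -1/2, -1/8, -1/40, …
g: a_k = 0, 4, -4, 16/3, -8, 64/5, …
h₀=f·g: eliminate ⇒ L₀, order ≤ 1·2.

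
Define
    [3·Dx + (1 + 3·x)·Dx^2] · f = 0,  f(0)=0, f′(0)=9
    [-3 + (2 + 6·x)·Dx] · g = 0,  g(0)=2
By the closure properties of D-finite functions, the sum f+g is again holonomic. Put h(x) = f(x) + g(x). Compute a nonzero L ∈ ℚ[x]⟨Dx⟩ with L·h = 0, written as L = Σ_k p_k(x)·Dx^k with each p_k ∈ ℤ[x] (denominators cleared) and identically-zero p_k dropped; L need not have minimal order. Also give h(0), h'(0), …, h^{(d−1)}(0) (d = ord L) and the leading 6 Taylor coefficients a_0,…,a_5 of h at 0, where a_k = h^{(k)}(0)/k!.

f: a_k = 0, 9, -27/2, 27, -243/4, 729/5, …
g: a_k = 2, 3, -9/4, 27/8, -405/64, 1701/128, …
f+g: L₀ = lclm(L_f,L_g), ord ≤ 2+1.
L = 9·Dx + (15 + 45·x)·Dx^2 + (2 + 12·x + 18·x^2)·Dx^3  (order 3).
h: a_k = 2, 12, -63/4, 243/8, -4293/64, 101817/640, …
ICs: h(0) = 2, h′(0) = 12, h′′(0) = -63/2.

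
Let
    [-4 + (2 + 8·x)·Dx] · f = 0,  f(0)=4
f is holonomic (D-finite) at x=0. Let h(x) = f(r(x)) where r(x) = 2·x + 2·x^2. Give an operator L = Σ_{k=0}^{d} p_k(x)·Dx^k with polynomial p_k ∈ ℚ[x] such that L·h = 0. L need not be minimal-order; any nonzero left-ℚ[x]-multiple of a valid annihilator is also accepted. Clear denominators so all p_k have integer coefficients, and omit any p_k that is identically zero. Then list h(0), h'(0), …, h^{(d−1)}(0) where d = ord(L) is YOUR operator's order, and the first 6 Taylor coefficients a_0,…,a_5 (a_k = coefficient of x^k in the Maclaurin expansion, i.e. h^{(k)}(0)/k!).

f: a_k = 4, 8, -8, 16, -40, 112, …
Change of var in L_f (x↦r) gives L₀.
L = (-4 - 8·x) + (1 + 8·x + 8·x^2)·Dx  (order 1).
h: a_k = 4, 16, -16, 64, -288, 1408, …
ICs: h(0) = 4.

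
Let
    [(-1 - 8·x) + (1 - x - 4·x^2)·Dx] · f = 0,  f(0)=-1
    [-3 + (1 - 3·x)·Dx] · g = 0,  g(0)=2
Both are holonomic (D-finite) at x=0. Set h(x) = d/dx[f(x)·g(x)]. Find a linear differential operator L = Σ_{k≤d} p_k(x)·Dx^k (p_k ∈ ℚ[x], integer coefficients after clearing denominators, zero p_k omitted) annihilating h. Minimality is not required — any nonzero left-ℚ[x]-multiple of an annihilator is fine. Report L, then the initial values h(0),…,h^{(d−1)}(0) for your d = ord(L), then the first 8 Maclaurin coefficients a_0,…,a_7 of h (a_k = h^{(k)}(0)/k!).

L = (17 - 24·x - 141·x^2 - 96·x^3 + 864·x^4) + (-2 + 7·x + 24·x^2 - 95·x^3 - 30·x^4 + 216·x^5)·Dx  (order 1).
h: a_k = -8, -68, -360, -1672, -6920, -27084, -100968, -364816, …
ICs: h(0) = -8.

f: a_k = -1, -1, -5, -9, -29, -65, -181, -441, …
g: a_k = 2, 6, 18, 54, 162, 486, 1458, 4374, …
L₀ := L_f ⊗_s L_g (sym. prod.), ord ≤ 1.
Differentiate: ansatz ord ≤ ord L₀ ⇒ L.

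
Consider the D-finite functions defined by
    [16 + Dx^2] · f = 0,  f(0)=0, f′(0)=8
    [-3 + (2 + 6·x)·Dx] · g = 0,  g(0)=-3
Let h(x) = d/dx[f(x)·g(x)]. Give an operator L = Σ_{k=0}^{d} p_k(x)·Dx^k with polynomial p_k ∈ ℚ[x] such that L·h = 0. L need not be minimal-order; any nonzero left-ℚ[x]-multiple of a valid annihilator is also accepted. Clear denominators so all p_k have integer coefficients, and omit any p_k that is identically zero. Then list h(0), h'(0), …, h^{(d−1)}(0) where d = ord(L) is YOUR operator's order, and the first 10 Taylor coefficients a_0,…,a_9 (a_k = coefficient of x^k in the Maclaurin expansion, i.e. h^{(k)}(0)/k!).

L = (9613 + 83712·x + 273024·x^2 + 442368·x^3 + 331776·x^4) + (-444 - 5940·x - 20736·x^2 - 20736·x^3)·Dx + (364 + 3720·x + 14796·x^2 + 27648·x^3 + 20736·x^4)·Dx^2  (order 2).
h: a_k = -24, -72, 273, 222, -3781/16, -61569/80, 3137023/1920, -855943/224, 4801378103/430080, -8289163441/258048, …
ICs: h(0) = -24, h′(0) = -72.

f: a_k = 0, 8, 0, -64/3, 0, 256/15, 0, -2048/315, 0, 4096/2835, …
g: a_k = -3, -9/2, 27/8, -81/16, 1215/128, -5103/256, 45927/1024, -216513/2048, 8444007/32768, -42220035/65536, …
h₀=f·g: eliminate ⇒ L₀, order ≤ 2·1.
Derive L from L₀ (diff closure).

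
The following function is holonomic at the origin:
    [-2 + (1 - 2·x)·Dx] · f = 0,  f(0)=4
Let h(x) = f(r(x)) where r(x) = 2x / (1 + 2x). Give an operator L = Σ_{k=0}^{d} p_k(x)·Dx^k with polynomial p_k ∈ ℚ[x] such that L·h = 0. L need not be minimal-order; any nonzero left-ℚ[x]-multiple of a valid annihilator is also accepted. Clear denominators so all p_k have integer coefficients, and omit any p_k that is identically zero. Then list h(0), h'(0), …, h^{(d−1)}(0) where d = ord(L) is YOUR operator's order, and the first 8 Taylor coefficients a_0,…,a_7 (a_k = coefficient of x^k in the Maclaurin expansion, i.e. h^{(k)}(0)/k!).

f: a_k = 4, 8, 16, 32, 64, 128, 256, 512, …
Change of var in L_f (x↦r) gives L₀.
L = 4 + (-1 + 4·x^2)·Dx  (order 1).
h: a_k = 4, 16, 32, 64, 128, 256, 512, 1024, …
ICs: h(0) = 4.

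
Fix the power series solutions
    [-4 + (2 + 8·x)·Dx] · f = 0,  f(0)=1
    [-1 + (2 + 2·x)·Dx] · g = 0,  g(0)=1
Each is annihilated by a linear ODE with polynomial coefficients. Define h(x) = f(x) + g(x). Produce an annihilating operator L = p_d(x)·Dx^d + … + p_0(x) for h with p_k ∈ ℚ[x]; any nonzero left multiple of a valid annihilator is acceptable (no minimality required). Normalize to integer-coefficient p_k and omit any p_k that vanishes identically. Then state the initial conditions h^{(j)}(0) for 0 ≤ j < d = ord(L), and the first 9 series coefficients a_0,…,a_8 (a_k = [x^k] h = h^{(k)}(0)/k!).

f: a_k = 1, 2, -2, 4, -10, 28, -84, 264, -858, …
g: a_k = 1, 1/2, -1/8, 1/16, -5/128, 7/256, -21/1024, 33/2048, -429/32768, …
Weyl lclm of L_f,L_g ⇒ L₀ (ord ≤ 2).
L = -2 + (5 + 8·x)·Dx + (2 + 10·x + 8·x^2)·Dx^2  (order 2).
h: a_k = 2, 5/2, -17/8, 65/16, -1285/128, 7175/256, -86037/1024, 540705/2048, -28115373/32768, …
ICs: h(0) = 2, h′(0) = 5/2.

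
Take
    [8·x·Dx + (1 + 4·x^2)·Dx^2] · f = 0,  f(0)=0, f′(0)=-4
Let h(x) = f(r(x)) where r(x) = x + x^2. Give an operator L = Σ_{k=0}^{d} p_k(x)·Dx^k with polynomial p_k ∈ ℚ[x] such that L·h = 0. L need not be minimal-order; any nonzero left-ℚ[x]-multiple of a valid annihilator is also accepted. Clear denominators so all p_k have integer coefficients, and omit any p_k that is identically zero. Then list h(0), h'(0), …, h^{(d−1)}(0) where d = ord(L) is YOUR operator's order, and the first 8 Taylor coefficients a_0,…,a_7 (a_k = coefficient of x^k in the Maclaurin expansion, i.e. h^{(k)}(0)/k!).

f: a_k = 0, -4, 0, 16/3, 0, -64/5, 0, 256/7, …
L₀ from L_f via x↦r, Dx↦r'^{-1}Dx.
L = (-2 + 8·x + 32·x^2 + 48·x^3 + 24·x^4)·Dx + (1 + 2·x + 4·x^2 + 16·x^3 + 20·x^4 + 8·x^5)·Dx^2  (order 2).
h: a_k = 0, -4, -4, 16/3, 16, 16/5, -176/3, -640/7, …
ICs: h(0) = 0, h′(0) = -4.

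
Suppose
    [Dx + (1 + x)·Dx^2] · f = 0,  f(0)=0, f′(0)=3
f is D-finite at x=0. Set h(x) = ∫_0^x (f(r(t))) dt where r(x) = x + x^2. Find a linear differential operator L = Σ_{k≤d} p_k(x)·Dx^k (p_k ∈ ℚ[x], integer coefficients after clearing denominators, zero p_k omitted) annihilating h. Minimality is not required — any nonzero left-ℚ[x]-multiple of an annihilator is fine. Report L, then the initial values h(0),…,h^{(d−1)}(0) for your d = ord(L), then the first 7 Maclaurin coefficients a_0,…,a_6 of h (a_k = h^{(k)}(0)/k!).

f: a_k = 0, 3, -3/2, 1, -3/4, 3/5, -1/2, …
L₀ from L_f via x↦r, Dx↦r'^{-1}Dx.
Integrate: L := L₀·Dx.
L = (-1 + 2·x + 2·x^2)·Dx^2 + (1 + 3·x + 3·x^2 + 2·x^3)·Dx^3  (order 3).
h: a_k = 0, 0, 3/2, 1/2, -1/2, 3/20, 1/10, …
ICs: h(0) = 0, h′(0) = 0, h′′(0) = 3.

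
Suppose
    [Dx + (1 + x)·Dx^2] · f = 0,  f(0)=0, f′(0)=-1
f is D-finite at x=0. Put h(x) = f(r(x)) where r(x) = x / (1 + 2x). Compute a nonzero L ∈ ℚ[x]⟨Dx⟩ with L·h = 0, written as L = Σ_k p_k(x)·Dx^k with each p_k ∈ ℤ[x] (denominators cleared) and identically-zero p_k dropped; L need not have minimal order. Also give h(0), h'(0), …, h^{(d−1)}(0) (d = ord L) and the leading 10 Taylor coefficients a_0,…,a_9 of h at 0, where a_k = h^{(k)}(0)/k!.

f: a_k = 0, -1, 1/2, -1/3, 1/4, -1/5, 1/6, -1/7, 1/8, -1/9, …
Change of var in L_f (x↦r) gives L₀.
L = (5 + 12·x)·Dx + (1 + 5·x + 6·x^2)·Dx^2  (order 2).
h: a_k = 0, -1, 5/2, -19/3, 65/4, -211/5, 665/6, -2059/7, 6305/8, -19171/9, …
ICs: h(0) = 0, h′(0) = -1.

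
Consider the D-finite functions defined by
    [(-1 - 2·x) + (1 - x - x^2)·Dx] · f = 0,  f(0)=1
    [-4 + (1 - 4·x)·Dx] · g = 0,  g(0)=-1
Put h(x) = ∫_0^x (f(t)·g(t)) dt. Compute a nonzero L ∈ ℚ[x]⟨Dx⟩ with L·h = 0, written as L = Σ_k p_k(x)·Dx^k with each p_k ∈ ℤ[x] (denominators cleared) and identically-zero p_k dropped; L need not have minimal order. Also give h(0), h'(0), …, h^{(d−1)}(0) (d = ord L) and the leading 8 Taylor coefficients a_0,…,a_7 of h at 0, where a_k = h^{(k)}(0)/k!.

f: a_k = 1, 1, 2, 3, 5, 8, 13, 21, …
g: a_k = -1, -4, -16, -64, -256, -1024, -4096, -16384, …
Product ⇒ symmetric product L₀, ord ≤ 1.
Integrate: L := L₀·Dx.
L = (-5 + 6·x + 12·x^2)·Dx + (1 - 5·x + 3·x^2 + 4·x^3)·Dx^2  (order 2).
h: a_k = 0, -1, -5/2, -22/3, -91/4, -369/5, -742/3, -5949/7, …
ICs: h(0) = 0, h′(0) = -1.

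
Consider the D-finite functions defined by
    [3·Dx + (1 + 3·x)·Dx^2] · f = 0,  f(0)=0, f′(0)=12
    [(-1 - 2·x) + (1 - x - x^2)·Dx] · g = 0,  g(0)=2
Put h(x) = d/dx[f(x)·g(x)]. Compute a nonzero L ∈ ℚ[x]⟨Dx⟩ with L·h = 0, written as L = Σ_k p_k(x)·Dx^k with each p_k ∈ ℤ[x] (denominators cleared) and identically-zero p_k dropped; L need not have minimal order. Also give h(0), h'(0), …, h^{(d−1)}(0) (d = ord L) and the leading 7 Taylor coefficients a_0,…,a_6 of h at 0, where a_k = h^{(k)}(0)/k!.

L = (102 + 270·x + 324·x^2) + (-3 + 93·x + 324·x^2 + 252·x^3)·Dx + (-5 - 22·x - 4·x^2 + 63·x^3 + 36·x^4)·Dx^2  (order 2).
h: a_k = 24, -24, 252, -360, 1914, -20376/5, 77106/5, …
ICs: h(0) = 24, h′(0) = -24.

f: a_k = 0, 12, -18, 36, -81, 972/5, -486, …
g: a_k = 2, 2, 4, 6, 10, 16, 26, …
Product ⇒ symmetric product L₀, ord ≤ 2.
h₀' ⇒ L via d/dx closure of L₀.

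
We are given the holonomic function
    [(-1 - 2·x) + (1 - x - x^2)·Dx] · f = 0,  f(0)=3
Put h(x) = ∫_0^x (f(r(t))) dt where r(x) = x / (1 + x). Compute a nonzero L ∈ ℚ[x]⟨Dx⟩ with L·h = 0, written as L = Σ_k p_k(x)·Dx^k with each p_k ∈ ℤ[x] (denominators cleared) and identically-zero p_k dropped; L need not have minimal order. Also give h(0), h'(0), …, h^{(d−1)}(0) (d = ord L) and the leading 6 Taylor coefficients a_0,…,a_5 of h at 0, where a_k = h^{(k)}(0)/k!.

f: a_k = 3, 3, 6, 9, 15, 24, …
L₀ from L_f via x↦r, Dx↦r'^{-1}Dx.
∫: right-multiply L₀ by Dx.
L = (1 + 3·x)·Dx + (-1 - 2·x + x^3)·Dx^2  (order 2).
h: a_k = 0, 3, 3/2, 1, 0, 3/5, …
ICs: h(0) = 0, h′(0) = 3.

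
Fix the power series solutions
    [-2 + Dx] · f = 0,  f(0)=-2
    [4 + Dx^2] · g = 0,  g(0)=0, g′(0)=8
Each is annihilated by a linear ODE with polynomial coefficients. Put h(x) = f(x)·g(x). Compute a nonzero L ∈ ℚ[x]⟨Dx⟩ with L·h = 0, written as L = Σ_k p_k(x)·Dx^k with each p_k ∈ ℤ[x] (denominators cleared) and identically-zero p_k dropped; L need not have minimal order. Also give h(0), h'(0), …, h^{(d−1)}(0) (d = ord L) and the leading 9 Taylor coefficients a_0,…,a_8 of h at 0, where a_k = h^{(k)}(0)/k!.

L = 8 - 4·Dx + Dx^2  (order 2).
h: a_k = 0, -16, -32, -64/3, 0, 128/15, 256/45, 512/315, 0, …
ICs: h(0) = 0, h′(0) = -16.

f: a_k = -2, -4, -4, -8/3, -4/3, -8/15, -8/45, -16/315, -4/315, …
g: a_k = 0, 8, 0, -16/3, 0, 16/15, 0, -32/315, 0, …
f·g: L₀ = L_f ⊗_s L_g, ord ≤ 1·2.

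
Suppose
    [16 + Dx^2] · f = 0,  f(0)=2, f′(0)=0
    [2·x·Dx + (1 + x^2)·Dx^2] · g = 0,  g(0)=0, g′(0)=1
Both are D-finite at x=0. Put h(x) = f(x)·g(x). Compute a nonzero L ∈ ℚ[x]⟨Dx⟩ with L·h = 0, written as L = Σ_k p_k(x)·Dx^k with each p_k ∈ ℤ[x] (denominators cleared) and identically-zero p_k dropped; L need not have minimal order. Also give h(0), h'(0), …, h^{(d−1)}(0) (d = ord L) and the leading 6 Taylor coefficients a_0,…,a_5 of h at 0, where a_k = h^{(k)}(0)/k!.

f: a_k = 2, 0, -16, 0, 64/3, 0, …
g: a_k = 0, 1, 0, -1/3, 0, 1/5, …
L₀ := L_f ⊗_s L_g (sym. prod.), ord ≤ 4.
L = (5440 + 19136·x^2 + 25856·x^4 + 16384·x^6 + 4096·x^8) + (1152·x + 3200·x^3 + 3072·x^5 + 1024·x^7)·Dx + (612 + 2252·x^2 + 3168·x^4 + 2048·x^6 + 512·x^8)·Dx^2 + (72·x + 200·x^3 + 192·x^5 + 64·x^7)·Dx^3 + (17 + 66·x^2 + 97·x^4 + 64·x^6 + 16·x^8)·Dx^4  (order 4).
h: a_k = 0, 2, 0, -50/3, 0, 406/15, …
ICs: h(0) = 0, h′(0) = 2, h′′(0) = 0, h′′′(0) = -100.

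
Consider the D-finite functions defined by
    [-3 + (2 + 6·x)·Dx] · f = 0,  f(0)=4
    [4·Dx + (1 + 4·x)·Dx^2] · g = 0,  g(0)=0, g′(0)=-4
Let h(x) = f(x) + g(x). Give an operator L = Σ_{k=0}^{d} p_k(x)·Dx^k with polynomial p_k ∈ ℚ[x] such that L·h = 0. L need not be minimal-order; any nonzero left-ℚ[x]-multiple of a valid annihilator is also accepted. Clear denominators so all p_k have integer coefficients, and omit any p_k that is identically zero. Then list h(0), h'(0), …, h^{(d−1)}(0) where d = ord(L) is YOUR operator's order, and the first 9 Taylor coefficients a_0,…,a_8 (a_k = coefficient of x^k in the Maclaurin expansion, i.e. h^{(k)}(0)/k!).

L = (84 + 144·x)·Dx + (101 + 552·x + 720·x^2)·Dx^2 + (10 + 94·x + 288·x^2 + 288·x^3)·Dx^3  (order 3).
h: a_k = 4, 2, 7/2, -175/12, 1643/32, -57031/320, 478361/768, -7883411/3584, 64294195/8192, …
ICs: h(0) = 4, h′(0) = 2, h′′(0) = 7.

f: a_k = 4, 6, -9/2, 27/4, -405/32, 1701/64, -15309/256, 72171/512, -2814669/8192, …
g: a_k = 0, -4, 8, -64/3, 64, -1024/5, 2048/3, -16384/7, 8192, …
L₀ := lclm(L_f,L_g); ord L₀ ≤ 1+2.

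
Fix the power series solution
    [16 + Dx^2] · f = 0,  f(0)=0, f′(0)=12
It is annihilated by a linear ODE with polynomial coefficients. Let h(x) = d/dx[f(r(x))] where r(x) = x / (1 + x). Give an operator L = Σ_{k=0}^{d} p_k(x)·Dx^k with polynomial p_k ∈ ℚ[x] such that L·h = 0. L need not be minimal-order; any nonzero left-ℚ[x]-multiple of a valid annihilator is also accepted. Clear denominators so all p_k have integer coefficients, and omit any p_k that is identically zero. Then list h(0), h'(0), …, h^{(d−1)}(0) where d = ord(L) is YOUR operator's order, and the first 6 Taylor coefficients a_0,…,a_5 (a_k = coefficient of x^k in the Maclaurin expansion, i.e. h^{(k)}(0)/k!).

L = (22 + 12·x + 6·x^2) + (6 + 18·x + 18·x^2 + 6·x^3)·Dx + (1 + 4·x + 6·x^2 + 4·x^3 + x^4)·Dx^2  (order 2).
h: a_k = 12, -24, -60, 336, -772, 1080, …
ICs: h(0) = 12, h′(0) = -24.

f: a_k = 0, 12, 0, -32, 0, 128/5, …
L₀ from L_f via x↦r, Dx↦r'^{-1}Dx.
Differentiate: ansatz ord ≤ ord L₀ ⇒ L.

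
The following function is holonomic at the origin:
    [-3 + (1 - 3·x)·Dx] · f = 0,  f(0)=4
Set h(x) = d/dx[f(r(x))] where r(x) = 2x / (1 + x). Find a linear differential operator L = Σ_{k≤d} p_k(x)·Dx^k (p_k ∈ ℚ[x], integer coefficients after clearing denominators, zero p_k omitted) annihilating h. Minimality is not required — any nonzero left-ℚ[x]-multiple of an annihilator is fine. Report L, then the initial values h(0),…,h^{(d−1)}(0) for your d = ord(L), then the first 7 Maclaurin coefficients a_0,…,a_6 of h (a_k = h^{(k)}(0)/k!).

L = 10 + (-1 + 5·x)·Dx  (order 1).
h: a_k = 24, 240, 1800, 12000, 75000, 450000, 2625000, …
ICs: h(0) = 24.

f: a_k = 4, 12, 36, 108, 324, 972, 2916, …
Change of var in L_f (x↦r) gives L₀.
h=h₀': d/dx-closure on L₀ ⇒ L.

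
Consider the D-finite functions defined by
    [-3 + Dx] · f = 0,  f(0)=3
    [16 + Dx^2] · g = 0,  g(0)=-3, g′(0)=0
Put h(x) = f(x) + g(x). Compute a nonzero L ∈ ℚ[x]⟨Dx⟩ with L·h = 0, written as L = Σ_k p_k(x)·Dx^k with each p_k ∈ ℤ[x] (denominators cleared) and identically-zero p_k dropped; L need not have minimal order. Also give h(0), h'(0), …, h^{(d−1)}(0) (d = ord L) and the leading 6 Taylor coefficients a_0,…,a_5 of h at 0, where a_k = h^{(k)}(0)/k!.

f: a_k = 3, 9, 27/2, 27/2, 81/8, 243/40, …
g: a_k = -3, 0, 24, 0, -32, 0, …
h₀=f+g: left-lcm gives L₀, ord ≤ 3.
L = -48 + 16·Dx - 3·Dx^2 + Dx^3  (order 3).
h: a_k = 0, 9, 75/2, 27/2, -175/8, 243/40, …
ICs: h(0) = 0, h′(0) = 9, h′′(0) = 75.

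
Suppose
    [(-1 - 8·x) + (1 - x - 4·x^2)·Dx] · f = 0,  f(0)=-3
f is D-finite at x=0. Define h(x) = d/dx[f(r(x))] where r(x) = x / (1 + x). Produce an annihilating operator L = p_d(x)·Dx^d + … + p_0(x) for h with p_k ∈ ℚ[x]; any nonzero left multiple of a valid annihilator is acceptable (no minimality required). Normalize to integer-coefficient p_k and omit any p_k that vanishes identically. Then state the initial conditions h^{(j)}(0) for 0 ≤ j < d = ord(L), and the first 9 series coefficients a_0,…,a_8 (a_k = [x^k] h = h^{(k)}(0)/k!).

f: a_k = -3, -3, -15, -27, -87, -195, -543, -1323, -3495, …
L₀ from L_f via x↦r, Dx↦r'^{-1}Dx.
Derive L from L₀ (diff closure).
L = (8 + 24·x + 120·x^2 + 72·x^3) + (-1 - 11·x - 15·x^2 + 31·x^3 + 36·x^4)·Dx  (order 1).
h: a_k = -3, -24, 0, -192, 240, -1440, 3024, -11136, 28080, …
ICs: h(0) = -3.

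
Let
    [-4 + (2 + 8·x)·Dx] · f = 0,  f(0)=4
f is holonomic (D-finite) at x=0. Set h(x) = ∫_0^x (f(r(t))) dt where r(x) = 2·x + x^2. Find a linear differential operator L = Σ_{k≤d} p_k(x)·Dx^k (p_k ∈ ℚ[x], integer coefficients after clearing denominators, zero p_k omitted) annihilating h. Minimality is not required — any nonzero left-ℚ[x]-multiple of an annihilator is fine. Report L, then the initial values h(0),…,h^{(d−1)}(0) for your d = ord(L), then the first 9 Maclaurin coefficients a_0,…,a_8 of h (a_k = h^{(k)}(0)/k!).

f: a_k = 4, 8, -8, 16, -40, 112, -336, 1056, -3432, …
L₀ from L_f via x↦r, Dx↦r'^{-1}Dx.
h=∫₀ˣh₀: take L = L₀·Dx.
L = (-4 - 4·x)·Dx + (1 + 8·x + 4·x^2)·Dx^2  (order 2).
h: a_k = 0, 4, 8, -8, 24, -456/5, 400, -13488/7, 9912, …
ICs: h(0) = 0, h′(0) = 4.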